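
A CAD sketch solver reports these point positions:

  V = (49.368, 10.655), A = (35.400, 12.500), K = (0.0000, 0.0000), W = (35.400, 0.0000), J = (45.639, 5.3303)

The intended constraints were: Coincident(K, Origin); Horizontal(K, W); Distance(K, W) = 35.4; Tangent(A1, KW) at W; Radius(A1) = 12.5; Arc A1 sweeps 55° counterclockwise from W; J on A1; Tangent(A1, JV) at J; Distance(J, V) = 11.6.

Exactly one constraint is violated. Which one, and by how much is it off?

Distance(J, V) = 11.6 — off by 5.10.

K = (0.00, 0.00) ✓; K.y = 0.00, W.y = 0.00 ✓; |KW| = 35.40 ✓; ∠(AW, WK) = 90.00° ✓; |AW| = 12.50 ✓; bearing(A→J) − bearing(A→W) = 55.00° ✓; |AJ| = 12.50 ✓; ∠(AJ, JV) = 90.00° ✓; |JV| = 6.501 ✗.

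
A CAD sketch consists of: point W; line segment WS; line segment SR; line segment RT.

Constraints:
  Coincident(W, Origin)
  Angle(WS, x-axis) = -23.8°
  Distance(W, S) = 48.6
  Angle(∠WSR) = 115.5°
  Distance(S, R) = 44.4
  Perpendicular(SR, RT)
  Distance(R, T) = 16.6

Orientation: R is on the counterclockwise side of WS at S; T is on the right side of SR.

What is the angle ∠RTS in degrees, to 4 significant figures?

69.50°

W is at the origin; WS runs at -23.8° with length 48.6, so S = 48.6·(cos -23.8°, sin -23.8°) = (44.47, -19.61). ∠WSR = 115.5°, so SR runs at -23.8° + (180° − 115.5°) = 40.70° from the x-axis; with |SR| = 44.4, R = S + 44.4·(cos 40.70°, sin 40.70°) = (78.13, 9.341). SR is perpendicular to RT; with |RT| = 16.6 on the right of SR, T = R + 16.6·(0.6521, -0.7581) = (88.95, -3.244). Then cos ∠RTS = TR·TS / (|TR||TS|), giving 69.50°.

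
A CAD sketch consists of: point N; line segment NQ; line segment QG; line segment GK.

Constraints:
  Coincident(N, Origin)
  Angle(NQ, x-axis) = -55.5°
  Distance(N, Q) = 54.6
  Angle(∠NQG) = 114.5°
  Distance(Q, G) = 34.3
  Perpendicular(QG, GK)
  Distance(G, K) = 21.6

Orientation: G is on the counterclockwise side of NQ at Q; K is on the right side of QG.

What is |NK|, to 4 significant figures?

91.23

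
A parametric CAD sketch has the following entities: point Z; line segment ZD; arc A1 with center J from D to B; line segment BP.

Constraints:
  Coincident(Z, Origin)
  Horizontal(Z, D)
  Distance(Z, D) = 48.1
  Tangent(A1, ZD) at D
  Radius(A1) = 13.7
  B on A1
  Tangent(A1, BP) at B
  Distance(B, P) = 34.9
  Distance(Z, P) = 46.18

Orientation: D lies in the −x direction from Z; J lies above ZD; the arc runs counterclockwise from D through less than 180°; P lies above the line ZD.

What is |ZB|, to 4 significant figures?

36.45

Z is at the origin; ZD is horizontal with |ZD| = 48.1 and D on the −x side, so D = (-48.10, 0.000). Since A1 is tangent to ZD there, JD ⟂ ZD, so J = D + (0, 13.7) = (-48.10, 13.70). Since JB ⟂ BP (tangency), |JP| = √(13.7² + 34.9²) = 37.49 regardless of where B sits on A1. So P lies on both circle(Z, 46.18) and circle(J, 37.49); the above-ZD intersection is P = (-21.99, 40.61). B is the foot of the tangent from P: B = (-35.46, 8.412).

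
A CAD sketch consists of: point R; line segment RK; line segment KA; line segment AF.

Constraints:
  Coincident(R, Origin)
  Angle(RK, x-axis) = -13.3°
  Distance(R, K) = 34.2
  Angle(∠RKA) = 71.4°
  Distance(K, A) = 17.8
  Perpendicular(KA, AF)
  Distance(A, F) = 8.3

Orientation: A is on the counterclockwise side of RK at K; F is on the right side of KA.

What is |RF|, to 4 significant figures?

41.29

R is at the origin; RK runs at -13.3° with length 34.2, so K = 34.2·(cos -13.3°, sin -13.3°) = (33.28, -7.868). ∠RKA = 71.4°, so KA runs at -13.3° + (180° − 71.4°) = 95.30° from the x-axis; with |KA| = 17.8, A = K + 17.8·(cos 95.30°, sin 95.30°) = (31.64, 9.856). The perpendicularity gives AF at right angles to KA; with |AF| = 8.3 on the right of KA, F = A + 8.3·(0.9957, 0.09237) = (39.90, 10.62). Then |RF| = |F − R| = 41.29.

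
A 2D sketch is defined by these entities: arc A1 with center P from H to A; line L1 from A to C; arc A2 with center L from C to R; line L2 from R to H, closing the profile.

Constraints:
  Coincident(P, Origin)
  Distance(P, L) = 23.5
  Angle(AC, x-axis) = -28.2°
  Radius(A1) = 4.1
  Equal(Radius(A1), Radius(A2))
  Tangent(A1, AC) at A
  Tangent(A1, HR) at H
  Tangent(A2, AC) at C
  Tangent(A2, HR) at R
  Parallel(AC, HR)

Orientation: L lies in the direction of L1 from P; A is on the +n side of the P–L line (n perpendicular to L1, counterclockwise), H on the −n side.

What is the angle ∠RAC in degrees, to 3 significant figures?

19.2°

Tangency of A1 to both parallel lines with radius 4.1 puts A and H at P ± 4.1·n: A = (1.94, 3.61), H = (-1.94, -3.61). Equal radii place C and R the same way about L: C = L + 4.1·n = (22.6, -7.49), R = L − 4.1·n = (18.8, -14.7). Then cos ∠RAC = AR·AC / (|AR||AC|), giving 19.2°.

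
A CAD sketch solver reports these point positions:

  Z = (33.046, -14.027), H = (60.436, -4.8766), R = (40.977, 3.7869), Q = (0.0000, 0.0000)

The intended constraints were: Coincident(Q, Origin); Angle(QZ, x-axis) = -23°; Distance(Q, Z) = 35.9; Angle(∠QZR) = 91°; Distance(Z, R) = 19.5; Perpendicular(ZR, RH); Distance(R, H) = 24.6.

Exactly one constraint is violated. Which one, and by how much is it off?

Distance(R, H) = 24.6 — off by 3.30.

Q = (0.00, 0.00) ✓; QZ at -23.00° ✓; |QZ| = 35.90 ✓; ∠QZR = 91.00° ✓; |ZR| = 19.50 ✓; ∠(ZR, RH) = 90.00° ✓; |RH| = 21.30 ✗.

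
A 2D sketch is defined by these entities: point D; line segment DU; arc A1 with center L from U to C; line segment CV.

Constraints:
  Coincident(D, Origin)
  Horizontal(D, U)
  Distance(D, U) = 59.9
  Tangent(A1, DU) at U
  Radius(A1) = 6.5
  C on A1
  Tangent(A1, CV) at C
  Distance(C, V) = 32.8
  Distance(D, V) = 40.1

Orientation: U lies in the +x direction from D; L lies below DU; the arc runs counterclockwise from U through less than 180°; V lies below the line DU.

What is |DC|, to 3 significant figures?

55.4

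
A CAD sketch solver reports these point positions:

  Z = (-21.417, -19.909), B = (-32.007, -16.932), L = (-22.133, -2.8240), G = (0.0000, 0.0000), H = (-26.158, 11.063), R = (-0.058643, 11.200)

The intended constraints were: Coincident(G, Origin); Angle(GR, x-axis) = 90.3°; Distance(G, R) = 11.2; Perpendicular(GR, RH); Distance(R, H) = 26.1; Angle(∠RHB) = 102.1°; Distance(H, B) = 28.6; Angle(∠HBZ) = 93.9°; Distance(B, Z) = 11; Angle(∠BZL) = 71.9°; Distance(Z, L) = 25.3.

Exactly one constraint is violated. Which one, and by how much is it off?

Distance(Z, L) = 25.3 — off by 8.20.

G = (0.00, 0.00) ✓; GR at 90.30° ✓; |GR| = 11.20 ✓; ∠(GR, RH) = 90.00° ✓; |RH| = 26.10 ✓; ∠RHB = 102.1° ✓; |HB| = 28.60 ✓; ∠HBZ = 93.90° ✓; |BZ| = 11.00 ✓; ∠BZL = 71.90° ✓; |ZL| = 17.10 ✗.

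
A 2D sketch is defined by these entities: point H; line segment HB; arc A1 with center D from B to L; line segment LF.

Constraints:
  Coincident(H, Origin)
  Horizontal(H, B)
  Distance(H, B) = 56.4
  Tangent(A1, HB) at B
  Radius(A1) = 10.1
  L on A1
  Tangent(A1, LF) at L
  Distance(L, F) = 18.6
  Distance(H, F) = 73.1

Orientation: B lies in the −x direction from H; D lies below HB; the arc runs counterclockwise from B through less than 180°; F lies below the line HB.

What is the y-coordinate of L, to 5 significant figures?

-9.5680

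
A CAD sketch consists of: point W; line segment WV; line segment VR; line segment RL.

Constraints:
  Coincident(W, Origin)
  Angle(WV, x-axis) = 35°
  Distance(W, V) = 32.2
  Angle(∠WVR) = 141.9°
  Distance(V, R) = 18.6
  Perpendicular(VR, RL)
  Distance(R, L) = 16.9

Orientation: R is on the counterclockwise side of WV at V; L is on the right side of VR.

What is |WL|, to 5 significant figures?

57.294

∠WVR = 141.9°, so VR runs at 35.0° + (180° − 141.9°) = 73.100° from the x-axis; with |VR| = 18.6, R = V + 18.6·(cos 73.100°, sin 73.100°) = (31.784, 36.266). The perpendicularity gives RL at right angles to VR; with |RL| = 16.9 on the right of VR, L = R + 16.9·(0.95681, -0.29070) = (47.954, 31.353). Then |WL| = |L − W| = 57.294.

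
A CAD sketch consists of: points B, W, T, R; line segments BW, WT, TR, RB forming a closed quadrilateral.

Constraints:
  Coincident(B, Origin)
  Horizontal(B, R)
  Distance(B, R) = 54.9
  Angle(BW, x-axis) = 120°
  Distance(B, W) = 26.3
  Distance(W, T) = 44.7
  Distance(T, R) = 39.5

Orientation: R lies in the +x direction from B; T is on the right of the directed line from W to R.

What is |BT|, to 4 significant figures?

19.76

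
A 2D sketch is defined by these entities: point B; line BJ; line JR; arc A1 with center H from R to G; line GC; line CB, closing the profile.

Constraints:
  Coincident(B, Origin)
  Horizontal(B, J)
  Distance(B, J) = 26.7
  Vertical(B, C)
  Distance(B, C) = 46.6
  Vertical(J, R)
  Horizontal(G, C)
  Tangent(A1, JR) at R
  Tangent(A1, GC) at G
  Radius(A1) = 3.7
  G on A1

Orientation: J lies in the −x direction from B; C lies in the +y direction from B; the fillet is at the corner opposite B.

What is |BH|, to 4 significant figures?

48.68

B and C share the same x with |BC| = 46.6 and C on the +y side, so C = (0.000, 46.60). The virtual corner opposite B is at (-26.70, 46.60). Since A1 is tangent to JR there, HR ⟂ JR and the tangent condition forces HG to be normal to GC, with radius 3.7, so the center H sits 3.7 in from both sides at H = (-23.00, 42.90). Then |BH| = |H − B| = 48.68.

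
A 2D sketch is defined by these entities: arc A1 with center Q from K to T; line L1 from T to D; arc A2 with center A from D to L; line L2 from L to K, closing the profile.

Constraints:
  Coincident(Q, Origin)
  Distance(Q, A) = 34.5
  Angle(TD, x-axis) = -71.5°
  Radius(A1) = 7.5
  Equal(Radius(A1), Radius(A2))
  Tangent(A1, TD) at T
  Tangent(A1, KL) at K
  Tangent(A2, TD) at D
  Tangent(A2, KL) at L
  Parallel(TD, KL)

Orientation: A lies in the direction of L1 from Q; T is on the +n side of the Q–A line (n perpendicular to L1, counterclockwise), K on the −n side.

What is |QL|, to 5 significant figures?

35.306

Tangency of A1 to both parallel lines with radius 7.5 puts T and K at Q ± 7.5·n: T = (7.1124, 2.3798), K = (-7.1124, -2.3798). Equal radii place D and L the same way about A: D = A + 7.5·n = (18.059, -30.337), L = A − 7.5·n = (3.8346, -35.097). Then |QL| = |L − Q| = 35.306.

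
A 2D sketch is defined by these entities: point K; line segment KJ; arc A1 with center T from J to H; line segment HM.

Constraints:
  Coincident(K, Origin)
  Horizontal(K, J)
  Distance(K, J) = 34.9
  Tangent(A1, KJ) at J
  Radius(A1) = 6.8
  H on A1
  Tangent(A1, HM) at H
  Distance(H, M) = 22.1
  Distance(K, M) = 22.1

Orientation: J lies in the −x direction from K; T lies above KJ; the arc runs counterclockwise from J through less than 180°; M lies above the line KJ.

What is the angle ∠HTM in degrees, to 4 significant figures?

72.90°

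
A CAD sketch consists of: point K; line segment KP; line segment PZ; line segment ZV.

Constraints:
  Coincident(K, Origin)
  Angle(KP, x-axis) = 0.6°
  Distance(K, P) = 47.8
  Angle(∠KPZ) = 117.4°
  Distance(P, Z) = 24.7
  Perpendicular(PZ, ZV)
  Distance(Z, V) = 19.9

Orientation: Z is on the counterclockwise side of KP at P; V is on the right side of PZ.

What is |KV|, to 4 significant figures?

77.89

K is at the origin; KP runs at 0.6° with length 47.8, so P = 47.8·(cos 0.6°, sin 0.6°) = (47.80, 0.5006). ∠KPZ = 117.4°, so PZ runs at 0.6° + (180° − 117.4°) = 63.20° from the x-axis; with |PZ| = 24.7, Z = P + 24.7·(cos 63.20°, sin 63.20°) = (58.93, 22.55). PZ ⟂ ZV; with |ZV| = 19.9 on the right of PZ, V = Z + 19.9·(0.8926, -0.4509) = (76.70, 13.57). Then |KV| = |V − K| = 77.89.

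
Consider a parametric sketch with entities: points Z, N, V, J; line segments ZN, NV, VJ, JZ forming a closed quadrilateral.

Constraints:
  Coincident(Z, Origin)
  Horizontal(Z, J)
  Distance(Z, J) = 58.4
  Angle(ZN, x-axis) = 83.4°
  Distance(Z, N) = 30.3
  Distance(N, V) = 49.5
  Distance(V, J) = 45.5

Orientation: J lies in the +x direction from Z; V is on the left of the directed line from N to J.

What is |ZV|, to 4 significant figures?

67.72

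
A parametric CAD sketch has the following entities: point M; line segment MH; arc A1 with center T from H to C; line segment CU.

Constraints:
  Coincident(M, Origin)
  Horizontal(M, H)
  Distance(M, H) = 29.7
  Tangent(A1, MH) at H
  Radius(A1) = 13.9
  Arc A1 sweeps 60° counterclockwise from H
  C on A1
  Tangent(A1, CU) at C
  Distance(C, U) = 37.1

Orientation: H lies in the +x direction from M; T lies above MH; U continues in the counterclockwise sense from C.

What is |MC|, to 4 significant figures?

42.31

Tangency of A1 to MH means the radius TH is perpendicular to MH, so T = H + (0, 13.9) = (29.70, 13.90). On A1, H sits at bearing -90° from T; a 60° counterclockwise sweep puts C at bearing -30°, so C = T + 13.9·(cos -30°, sin -30°) = (41.74, 6.950). Then |MC| = |C − M| = 42.31.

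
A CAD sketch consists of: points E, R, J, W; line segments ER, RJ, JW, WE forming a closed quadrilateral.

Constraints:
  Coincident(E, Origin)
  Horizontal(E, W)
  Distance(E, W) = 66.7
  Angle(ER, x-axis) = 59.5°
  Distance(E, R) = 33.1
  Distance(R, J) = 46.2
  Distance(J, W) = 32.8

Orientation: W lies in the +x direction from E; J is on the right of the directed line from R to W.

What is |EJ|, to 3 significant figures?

39.0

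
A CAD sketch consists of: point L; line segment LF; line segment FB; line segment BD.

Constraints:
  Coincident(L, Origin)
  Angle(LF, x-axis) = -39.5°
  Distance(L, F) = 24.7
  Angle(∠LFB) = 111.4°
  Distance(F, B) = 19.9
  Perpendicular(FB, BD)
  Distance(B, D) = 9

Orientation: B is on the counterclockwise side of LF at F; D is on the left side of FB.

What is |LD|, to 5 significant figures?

32.122

L is at the origin; LF runs at -39.5° with length 24.7, so F = 24.7·(cos -39.5°, sin -39.5°) = (19.059, -15.711). ∠LFB = 111.4°, so FB runs at -39.5° + (180° − 111.4°) = 29.100° from the x-axis; with |FB| = 19.9, B = F + 19.9·(cos 29.100°, sin 29.100°) = (36.447, -6.0331). FB is perpendicular to BD; with |BD| = 9.0 on the left of FB, D = B + 9.0·(-0.48634, 0.87377) = (32.070, 1.8309). Then |LD| = |D − L| = 32.122.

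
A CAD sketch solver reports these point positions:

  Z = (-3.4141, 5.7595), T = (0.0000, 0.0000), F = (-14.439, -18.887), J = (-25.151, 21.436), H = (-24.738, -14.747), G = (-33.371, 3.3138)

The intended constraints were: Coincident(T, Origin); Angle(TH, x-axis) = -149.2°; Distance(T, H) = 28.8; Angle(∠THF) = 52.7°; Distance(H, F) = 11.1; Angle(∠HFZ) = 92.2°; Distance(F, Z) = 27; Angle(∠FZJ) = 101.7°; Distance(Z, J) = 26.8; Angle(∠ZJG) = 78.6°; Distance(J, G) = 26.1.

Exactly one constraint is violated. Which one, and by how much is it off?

Distance(J, G) = 26.1 — off by 6.20.

T = (0.00, 0.00) ✓; TH at -149.2° ✓; |TH| = 28.80 ✓; ∠THF = 52.70° ✓; |HF| = 11.10 ✓; ∠HFZ = 92.20° ✓; |FZ| = 27.00 ✓; ∠FZJ = 101.7° ✓; |ZJ| = 26.80 ✓; ∠ZJG = 78.60° ✓; |JG| = 19.90 ✗.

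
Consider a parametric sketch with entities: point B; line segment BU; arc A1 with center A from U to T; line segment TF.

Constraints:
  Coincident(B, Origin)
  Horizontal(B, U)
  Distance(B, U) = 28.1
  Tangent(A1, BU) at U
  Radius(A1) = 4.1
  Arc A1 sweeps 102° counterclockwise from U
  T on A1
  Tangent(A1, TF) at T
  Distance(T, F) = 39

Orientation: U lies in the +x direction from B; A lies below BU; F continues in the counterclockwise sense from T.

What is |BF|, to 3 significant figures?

53.8

B is at the origin; BU is horizontal with |BU| = 28.1 and U on the +x side, so U = (28.1, 0.00). The tangent condition forces AU to be normal to BU, so A = U + (0, -4.1) = (28.1, -4.10). On A1, U sits at bearing 90° from A; a 102° counterclockwise sweep puts T at bearing 192°, so T = A + 4.1·(cos 192°, sin 192°) = (24.1, -4.95). The tangent condition forces AT to be normal to TF, so TF runs along (−sin 192°, cos 192°); with |TF| = 39.0, F = (32.2, -43.1). Then |BF| = |F − B| = 53.8.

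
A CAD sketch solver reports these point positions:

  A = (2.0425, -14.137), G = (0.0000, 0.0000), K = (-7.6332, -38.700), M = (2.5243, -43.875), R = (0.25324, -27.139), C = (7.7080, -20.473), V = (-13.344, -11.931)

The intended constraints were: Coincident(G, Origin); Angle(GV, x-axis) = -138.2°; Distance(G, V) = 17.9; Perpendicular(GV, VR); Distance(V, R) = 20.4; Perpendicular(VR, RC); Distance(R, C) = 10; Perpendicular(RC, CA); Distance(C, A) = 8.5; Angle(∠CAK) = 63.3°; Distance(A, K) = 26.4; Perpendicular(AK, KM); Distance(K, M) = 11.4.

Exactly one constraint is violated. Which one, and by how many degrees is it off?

Perpendicular(AK, KM) — off by 5.50°.

G = (0.00, 0.00) ✓; GV at -138.2° ✓; |GV| = 17.90 ✓; ∠(GV, VR) = 90.00° ✓; |VR| = 20.40 ✓; ∠(VR, RC) = 90.00° ✓; |RC| = 10.00 ✓; ∠(RC, CA) = 90.00° ✓; |CA| = 8.500 ✓; ∠CAK = 63.30° ✓; |AK| = 26.40 ✓; ∠(AK, KM) = 84.50° ✗; |KM| = 11.40 ✓.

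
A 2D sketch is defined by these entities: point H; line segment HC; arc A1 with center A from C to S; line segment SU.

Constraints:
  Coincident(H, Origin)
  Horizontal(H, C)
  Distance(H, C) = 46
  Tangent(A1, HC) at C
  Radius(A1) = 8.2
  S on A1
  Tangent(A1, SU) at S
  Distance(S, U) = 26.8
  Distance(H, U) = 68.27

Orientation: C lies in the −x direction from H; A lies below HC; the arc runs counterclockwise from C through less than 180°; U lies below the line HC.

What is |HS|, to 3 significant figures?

54.4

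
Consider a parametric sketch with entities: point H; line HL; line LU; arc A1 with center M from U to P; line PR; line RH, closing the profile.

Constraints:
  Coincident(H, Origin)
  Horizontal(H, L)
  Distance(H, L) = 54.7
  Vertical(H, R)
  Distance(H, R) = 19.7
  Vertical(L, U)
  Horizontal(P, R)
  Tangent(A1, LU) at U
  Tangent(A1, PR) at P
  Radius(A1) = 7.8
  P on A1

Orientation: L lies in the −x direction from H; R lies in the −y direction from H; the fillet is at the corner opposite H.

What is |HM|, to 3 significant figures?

48.4

H is at the origin; H and L share the same y with |HL| = 54.7 and L on the −x side, so L = (-54.7, 0.00). H and R share the same x with |HR| = 19.7 and R on the −y side, so R = (0.00, -19.7). The virtual corner opposite H is at (-54.7, -19.7). Since A1 is tangent to LU there, MU ⟂ LU and tangency of A1 to PR means the radius MP is perpendicular to PR, with radius 7.8, so the center M sits 7.8 in from both sides at M = (-46.9, -11.9). Then |HM| = |M − H| = 48.4.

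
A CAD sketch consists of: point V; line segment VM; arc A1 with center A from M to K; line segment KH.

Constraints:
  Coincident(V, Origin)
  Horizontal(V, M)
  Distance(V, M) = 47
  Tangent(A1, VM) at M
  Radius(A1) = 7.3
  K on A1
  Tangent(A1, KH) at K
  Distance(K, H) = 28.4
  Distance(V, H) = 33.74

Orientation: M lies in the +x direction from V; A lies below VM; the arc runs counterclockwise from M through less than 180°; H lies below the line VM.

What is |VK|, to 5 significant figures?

41.471

V is at the origin; V and M share the same y with |VM| = 47.0 and M on the +x side, so M = (47.000, 0.0000). Tangency of A1 to VM means the radius AM is perpendicular to VM, so A = M + (0, -7.3) = (47.000, -7.3000). Since AK ⟂ KH (tangency), |AH| = √(7.3² + 28.4²) = 29.323 regardless of where K sits on A1. So H lies on both circle(V, 33.74) and circle(A, 29.323); the below-VM intersection is H = (23.229, -24.470). K is the foot of the tangent from H: K = (41.387, -2.6328).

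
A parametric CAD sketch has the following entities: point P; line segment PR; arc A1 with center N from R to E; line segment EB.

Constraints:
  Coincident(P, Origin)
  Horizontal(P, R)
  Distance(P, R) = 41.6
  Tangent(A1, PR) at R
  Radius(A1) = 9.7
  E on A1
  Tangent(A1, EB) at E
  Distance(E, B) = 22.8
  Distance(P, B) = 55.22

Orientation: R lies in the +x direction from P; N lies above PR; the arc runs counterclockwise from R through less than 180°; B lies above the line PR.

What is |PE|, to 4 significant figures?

52.37

P is at the origin; P and R share the same y with |PR| = 41.6 and R on the +x side, so R = (41.60, 0.000). Tangency of A1 to PR means the radius NR is perpendicular to PR, so N = R + (0, 9.7) = (41.60, 9.700). Since NE ⟂ EB (tangency), |NB| = √(9.7² + 22.8²) = 24.78 regardless of where E sits on A1. So B lies on both circle(P, 55.22) and circle(N, 24.78); the above-PR intersection is B = (43.17, 34.43). E is the foot of the tangent from B: E = (50.75, 12.92).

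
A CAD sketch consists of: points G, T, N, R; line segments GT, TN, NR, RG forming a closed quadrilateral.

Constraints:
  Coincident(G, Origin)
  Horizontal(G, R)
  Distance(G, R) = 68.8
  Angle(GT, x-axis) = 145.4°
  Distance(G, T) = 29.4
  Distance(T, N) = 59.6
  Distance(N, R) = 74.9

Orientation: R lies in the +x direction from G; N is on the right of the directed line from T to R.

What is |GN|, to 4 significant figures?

36.36

Checks: |TN| = 59.60 ✓; |NR| = 74.90 ✓.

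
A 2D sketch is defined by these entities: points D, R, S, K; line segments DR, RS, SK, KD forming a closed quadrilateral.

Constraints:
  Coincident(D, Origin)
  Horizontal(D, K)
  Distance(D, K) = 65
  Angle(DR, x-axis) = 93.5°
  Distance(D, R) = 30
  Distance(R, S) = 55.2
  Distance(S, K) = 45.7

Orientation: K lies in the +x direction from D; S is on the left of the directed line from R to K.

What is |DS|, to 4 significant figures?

67.64

Checks: |RS| = 55.20 ✓; |SK| = 45.70 ✓.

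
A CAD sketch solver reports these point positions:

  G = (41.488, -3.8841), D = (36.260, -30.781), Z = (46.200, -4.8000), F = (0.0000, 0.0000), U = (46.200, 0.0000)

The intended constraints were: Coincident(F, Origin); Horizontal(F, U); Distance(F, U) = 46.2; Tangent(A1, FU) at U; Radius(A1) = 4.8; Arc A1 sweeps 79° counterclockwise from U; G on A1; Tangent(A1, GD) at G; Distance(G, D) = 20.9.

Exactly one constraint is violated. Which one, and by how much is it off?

Distance(G, D) = 20.9 — off by 6.50.

F = (0.00, 0.00) ✓; F.y = 0.00, U.y = 0.00 ✓; |FU| = 46.20 ✓; ∠(ZU, UF) = 90.00° ✓; |ZU| = 4.800 ✓; bearing(Z→G) − bearing(Z→U) = 79.00° ✓; |ZG| = 4.800 ✓; ∠(ZG, GD) = 90.00° ✓; |GD| = 27.40 ✗.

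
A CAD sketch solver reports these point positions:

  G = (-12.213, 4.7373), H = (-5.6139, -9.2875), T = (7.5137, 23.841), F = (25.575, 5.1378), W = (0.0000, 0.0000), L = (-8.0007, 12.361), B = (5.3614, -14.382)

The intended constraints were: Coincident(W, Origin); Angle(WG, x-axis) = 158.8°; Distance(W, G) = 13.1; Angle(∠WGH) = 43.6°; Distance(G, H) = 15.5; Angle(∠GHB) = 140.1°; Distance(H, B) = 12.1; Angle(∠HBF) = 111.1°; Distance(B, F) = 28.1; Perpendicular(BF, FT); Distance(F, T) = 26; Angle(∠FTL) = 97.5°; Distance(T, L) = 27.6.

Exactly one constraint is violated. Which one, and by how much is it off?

Distance(T, L) = 27.6 — off by 8.30.

W = (0.00, 0.00) ✓; WG at 158.8° ✓; |WG| = 13.10 ✓; ∠WGH = 43.60° ✓; |GH| = 15.50 ✓; ∠GHB = 140.1° ✓; |HB| = 12.10 ✓; ∠HBF = 111.1° ✓; |BF| = 28.10 ✓; ∠(BF, FT) = 90.00° ✓; |FT| = 26.00 ✓; ∠FTL = 97.50° ✓; |TL| = 19.30 ✗.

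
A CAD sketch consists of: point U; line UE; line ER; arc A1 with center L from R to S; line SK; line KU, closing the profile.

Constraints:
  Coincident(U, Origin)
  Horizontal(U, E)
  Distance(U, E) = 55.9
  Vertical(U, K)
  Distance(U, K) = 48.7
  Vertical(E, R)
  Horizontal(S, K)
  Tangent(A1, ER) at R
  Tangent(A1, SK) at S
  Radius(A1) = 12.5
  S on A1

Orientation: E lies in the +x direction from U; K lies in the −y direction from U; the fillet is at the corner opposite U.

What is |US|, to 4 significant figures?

65.23

U is at the origin; U and E share the same y with |UE| = 55.9 and E on the +x side, so E = (55.90, 0.000). U and K share the same x with |UK| = 48.7 and K on the −y side, so K = (0.000, -48.70). The virtual corner opposite U is at (55.90, -48.70). Since A1 is tangent to ER there, LR ⟂ ER and A1 meets SK tangentially, so LS is at right angles to SK, with radius 12.5, so the center L sits 12.5 in from both sides at L = (43.40, -36.20). That places the tangent points at R = (55.90, -36.20) on ER and S = (43.40, -48.70) on SK. Then |US| = |S − U| = 65.23.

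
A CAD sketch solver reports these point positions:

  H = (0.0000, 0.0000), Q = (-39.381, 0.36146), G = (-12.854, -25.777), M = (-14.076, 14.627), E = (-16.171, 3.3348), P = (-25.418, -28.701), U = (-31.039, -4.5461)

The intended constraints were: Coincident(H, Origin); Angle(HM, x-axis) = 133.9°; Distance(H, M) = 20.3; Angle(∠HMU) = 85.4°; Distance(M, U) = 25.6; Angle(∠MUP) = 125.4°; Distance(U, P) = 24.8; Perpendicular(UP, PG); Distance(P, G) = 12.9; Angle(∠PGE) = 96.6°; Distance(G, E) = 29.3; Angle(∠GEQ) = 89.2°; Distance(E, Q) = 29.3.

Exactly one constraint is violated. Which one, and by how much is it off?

Distance(E, Q) = 29.3 — off by 5.90.

H = (0.00, 0.00) ✓; HM at 133.9° ✓; |HM| = 20.30 ✓; ∠HMU = 85.40° ✓; |MU| = 25.60 ✓; ∠MUP = 125.4° ✓; |UP| = 24.80 ✓; ∠(UP, PG) = 90.00° ✓; |PG| = 12.90 ✓; ∠PGE = 96.60° ✓; |GE| = 29.30 ✓; ∠GEQ = 89.20° ✓; |EQ| = 23.40 ✗.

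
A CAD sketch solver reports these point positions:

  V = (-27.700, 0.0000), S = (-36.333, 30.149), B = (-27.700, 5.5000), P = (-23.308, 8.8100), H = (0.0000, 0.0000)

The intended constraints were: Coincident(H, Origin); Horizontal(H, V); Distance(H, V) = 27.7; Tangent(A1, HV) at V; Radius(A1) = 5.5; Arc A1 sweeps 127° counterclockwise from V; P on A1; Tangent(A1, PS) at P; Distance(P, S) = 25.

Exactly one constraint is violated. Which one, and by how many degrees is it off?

Tangent(A1, PS) at P — off by 5.60°.

H = (0.00, 0.00) ✓; H.y = 0.00, V.y = 0.00 ✓; |HV| = 27.70 ✓; ∠(BV, VH) = 90.00° ✓; |BV| = 5.500 ✓; bearing(B→P) − bearing(B→V) = 127.0° ✓; |BP| = 5.500 ✓; ∠(BP, PS) = 95.60° ✗; |PS| = 25.00 ✓.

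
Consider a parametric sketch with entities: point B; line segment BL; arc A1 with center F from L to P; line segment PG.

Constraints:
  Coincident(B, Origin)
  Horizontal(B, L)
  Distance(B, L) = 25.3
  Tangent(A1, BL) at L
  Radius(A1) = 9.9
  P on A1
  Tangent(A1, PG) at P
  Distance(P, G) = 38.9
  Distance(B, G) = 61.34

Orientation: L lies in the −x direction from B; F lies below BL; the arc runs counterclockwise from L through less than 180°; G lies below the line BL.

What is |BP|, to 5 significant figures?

36.320

B is at the origin; BL is horizontal with |BL| = 25.3 and L on the −x side, so L = (-25.300, 0.0000). The tangent condition forces FL to be normal to BL, so F = L + (0, -9.9) = (-25.300, -9.9000). Since FP ⟂ PG (tangency), |FG| = √(9.9² + 38.9²) = 40.140 regardless of where P sits on A1. So G lies on both circle(B, 61.34) and circle(F, 40.140); the below-BL intersection is G = (-38.381, -47.849). P is the foot of the tangent from G: P = (-35.166, -9.0819).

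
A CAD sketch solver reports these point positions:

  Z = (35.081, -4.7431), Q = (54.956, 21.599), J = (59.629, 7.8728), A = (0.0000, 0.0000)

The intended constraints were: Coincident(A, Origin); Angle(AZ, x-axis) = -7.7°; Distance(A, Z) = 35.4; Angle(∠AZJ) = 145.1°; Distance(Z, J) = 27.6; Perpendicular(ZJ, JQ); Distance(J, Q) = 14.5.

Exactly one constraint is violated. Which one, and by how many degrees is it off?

Perpendicular(ZJ, JQ) — off by 8.40°.

A = (0.00, 0.00) ✓; AZ at -7.700° ✓; |AZ| = 35.40 ✓; ∠AZJ = 145.1° ✓; |ZJ| = 27.60 ✓; ∠(ZJ, JQ) = 81.60° ✗; |JQ| = 14.50 ✓.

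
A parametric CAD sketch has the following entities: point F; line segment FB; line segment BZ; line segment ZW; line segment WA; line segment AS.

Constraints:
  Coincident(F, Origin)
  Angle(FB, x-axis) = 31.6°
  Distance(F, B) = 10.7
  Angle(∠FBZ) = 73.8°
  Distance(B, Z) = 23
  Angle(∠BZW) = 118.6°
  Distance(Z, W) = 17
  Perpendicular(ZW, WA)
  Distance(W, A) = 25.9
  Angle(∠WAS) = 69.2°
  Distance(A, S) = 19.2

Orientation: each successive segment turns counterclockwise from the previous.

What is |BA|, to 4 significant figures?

28.59

F is at the origin; FB runs at 31.6° with length 10.7, so B = (9.113, 5.607). ∠FBZ = 73.8° gives BZ at 137.8° from the x-axis; with |BZ| = 23.0, Z = (-7.925, 21.06). ∠BZW = 118.6° gives ZW at -160.8° from the x-axis; with |ZW| = 17.0, W = (-23.98, 15.47). ZW is perpendicular to WA, so WA runs at -70.80°; with |WA| = 25.9, A = (-15.46, -8.994). Then |BA| = |A − B| = 28.59.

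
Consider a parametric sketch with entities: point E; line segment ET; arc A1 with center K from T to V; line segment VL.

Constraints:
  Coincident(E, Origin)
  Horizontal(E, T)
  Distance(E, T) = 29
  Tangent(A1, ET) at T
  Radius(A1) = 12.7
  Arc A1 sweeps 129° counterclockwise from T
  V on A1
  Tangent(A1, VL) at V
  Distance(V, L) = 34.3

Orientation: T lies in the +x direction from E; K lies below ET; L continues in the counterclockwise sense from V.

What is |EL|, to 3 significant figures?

62.4

On A1, T sits at bearing 90° from K; a 129° counterclockwise sweep puts V at bearing 219°, so V = K + 12.7·(cos 219°, sin 219°) = (19.1, -20.7). Tangency of A1 to VL means the radius KV is perpendicular to VL, so VL runs along (−sin 219°, cos 219°); with |VL| = 34.3, L = (40.7, -47.3). Then |EL| = |L − E| = 62.4.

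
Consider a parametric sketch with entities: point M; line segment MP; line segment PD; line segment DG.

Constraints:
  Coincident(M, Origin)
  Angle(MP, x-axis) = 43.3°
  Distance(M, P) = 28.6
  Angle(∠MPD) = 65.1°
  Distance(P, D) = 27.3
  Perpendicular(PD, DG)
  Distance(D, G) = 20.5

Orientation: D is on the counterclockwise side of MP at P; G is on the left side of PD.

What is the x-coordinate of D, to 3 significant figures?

-4.53

M is at the origin; MP runs at 43.3° with length 28.6, so P = 28.6·(cos 43.3°, sin 43.3°) = (20.8, 19.6). ∠MPD = 65.1°, so PD runs at 43.3° + (180° − 65.1°) = 158° from the x-axis; with |PD| = 27.3, D = P + 27.3·(cos 158°, sin 158°) = (-4.53, 29.8). So D.x = -4.53.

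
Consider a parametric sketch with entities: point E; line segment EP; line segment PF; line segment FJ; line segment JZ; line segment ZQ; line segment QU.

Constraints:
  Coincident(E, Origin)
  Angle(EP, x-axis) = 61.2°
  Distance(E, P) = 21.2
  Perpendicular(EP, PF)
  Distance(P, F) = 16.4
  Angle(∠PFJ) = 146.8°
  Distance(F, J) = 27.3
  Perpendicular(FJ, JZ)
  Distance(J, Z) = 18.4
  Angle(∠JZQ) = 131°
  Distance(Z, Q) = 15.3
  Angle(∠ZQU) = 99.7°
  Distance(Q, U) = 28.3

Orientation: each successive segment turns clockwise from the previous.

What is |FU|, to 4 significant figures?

12.18

E is at the origin; EP runs at 61.2° with length 21.2, so P = (10.21, 18.58). EP ⟂ PF, so PF runs at -28.80°; with |PF| = 16.4, F = (24.58, 10.68). ∠PFJ = 146.8° gives FJ at -62.00° from the x-axis; with |FJ| = 27.3, J = (37.40, -13.43). FJ ⟂ JZ, so JZ runs at -152.0°; with |JZ| = 18.4, Z = (21.15, -22.07). ∠JZQ = 131.0° gives ZQ at 159.0° from the x-axis; with |ZQ| = 15.3, Q = (6.871, -16.58). ∠ZQU = 99.7° gives QU at 78.70° from the x-axis; with |QU| = 28.3, U = (12.42, 11.17). Then |FU| = |U − F| = 12.18.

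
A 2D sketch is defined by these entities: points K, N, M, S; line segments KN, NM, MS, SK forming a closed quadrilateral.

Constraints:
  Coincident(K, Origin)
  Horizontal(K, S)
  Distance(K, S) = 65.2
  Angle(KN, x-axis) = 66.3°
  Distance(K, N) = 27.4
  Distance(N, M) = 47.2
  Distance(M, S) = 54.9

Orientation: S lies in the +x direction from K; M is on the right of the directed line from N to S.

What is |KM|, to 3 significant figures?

26.5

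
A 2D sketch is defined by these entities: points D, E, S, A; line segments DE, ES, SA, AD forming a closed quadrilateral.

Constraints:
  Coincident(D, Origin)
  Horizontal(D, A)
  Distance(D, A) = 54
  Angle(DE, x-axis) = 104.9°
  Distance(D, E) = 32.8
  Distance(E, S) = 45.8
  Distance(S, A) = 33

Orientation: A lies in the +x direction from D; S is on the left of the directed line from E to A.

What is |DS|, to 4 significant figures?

46.86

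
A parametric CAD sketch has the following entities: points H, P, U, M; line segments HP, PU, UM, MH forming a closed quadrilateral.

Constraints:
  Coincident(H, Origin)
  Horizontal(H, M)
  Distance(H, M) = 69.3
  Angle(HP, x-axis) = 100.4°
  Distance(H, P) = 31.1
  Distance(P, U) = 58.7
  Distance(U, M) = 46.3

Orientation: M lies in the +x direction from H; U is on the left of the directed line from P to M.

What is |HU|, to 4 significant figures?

67.22

Checks: |PU| = 58.70 ✓; |UM| = 46.30 ✓.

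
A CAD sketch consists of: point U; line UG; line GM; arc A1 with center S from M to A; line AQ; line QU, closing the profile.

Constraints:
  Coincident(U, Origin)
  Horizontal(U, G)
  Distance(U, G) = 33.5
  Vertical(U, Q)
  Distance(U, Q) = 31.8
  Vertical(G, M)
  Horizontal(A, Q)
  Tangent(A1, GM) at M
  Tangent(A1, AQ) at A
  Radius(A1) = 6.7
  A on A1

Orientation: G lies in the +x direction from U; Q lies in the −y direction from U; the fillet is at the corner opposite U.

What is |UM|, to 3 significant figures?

41.9

U is at the origin; UG is horizontal with |UG| = 33.5 and G on the +x side, so G = (33.5, 0.00). UQ is vertical with |UQ| = 31.8 and Q on the −y side, so Q = (0.00, -31.8). The virtual corner opposite U is at (33.5, -31.8). Since A1 is tangent to GM there, SM ⟂ GM and the tangent condition forces SA to be normal to AQ, with radius 6.7, so the center S sits 6.7 in from both sides at S = (26.8, -25.1). That places the tangent points at M = (33.5, -25.1) on GM and A = (26.8, -31.8) on AQ. Then |UM| = |M − U| = 41.9.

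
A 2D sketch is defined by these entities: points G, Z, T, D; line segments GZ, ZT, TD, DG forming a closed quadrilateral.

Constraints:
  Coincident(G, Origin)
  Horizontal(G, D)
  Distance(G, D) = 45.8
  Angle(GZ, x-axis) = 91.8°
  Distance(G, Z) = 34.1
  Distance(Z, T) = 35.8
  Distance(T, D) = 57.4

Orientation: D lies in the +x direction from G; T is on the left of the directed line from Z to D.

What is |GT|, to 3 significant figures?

61.5

Checks: |ZT| = 35.80 ✓; |TD| = 57.40 ✓.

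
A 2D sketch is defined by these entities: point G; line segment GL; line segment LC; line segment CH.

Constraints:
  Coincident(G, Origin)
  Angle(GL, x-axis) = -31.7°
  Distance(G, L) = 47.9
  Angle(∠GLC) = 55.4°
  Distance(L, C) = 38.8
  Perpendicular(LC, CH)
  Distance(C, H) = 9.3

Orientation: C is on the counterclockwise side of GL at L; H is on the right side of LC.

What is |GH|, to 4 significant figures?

50.09

∠GLC = 55.4°, so LC runs at -31.7° + (180° − 55.4°) = 92.90° from the x-axis; with |LC| = 38.8, C = L + 38.8·(cos 92.90°, sin 92.90°) = (38.79, 13.58). LC is perpendicular to CH; with |CH| = 9.3 on the right of LC, H = C + 9.3·(0.9987, 0.05059) = (48.08, 14.05). Then |GH| = |H − G| = 50.09.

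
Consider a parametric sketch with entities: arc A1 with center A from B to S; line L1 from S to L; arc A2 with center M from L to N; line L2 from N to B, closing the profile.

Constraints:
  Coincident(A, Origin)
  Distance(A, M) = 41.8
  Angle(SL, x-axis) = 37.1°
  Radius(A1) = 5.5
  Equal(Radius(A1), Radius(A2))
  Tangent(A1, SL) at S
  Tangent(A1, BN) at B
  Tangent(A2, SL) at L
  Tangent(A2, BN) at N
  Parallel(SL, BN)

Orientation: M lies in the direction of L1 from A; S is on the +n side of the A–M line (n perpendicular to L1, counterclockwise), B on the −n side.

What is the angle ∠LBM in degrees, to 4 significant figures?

7.248°

The slot axis is L1's direction at 37.1°, so u = (cos 37.1°, sin 37.1°) = (0.7976, 0.6032) and n = (−sin 37.1°, cos 37.1°) = (-0.6032, 0.7976). A is at the origin and M lies 41.8 along u from A, so M = 41.8·u = (33.34, 25.21). Tangency of A1 to both parallel lines with radius 5.5 puts S and B at A ± 5.5·n: S = (-3.318, 4.387), B = (3.318, -4.387). Equal radii place L and N the same way about M: L = M + 5.5·n = (30.02, 29.60), N = M − 5.5·n = (36.66, 20.83). Then cos ∠LBM = BL·BM / (|BL||BM|), giving 7.248°.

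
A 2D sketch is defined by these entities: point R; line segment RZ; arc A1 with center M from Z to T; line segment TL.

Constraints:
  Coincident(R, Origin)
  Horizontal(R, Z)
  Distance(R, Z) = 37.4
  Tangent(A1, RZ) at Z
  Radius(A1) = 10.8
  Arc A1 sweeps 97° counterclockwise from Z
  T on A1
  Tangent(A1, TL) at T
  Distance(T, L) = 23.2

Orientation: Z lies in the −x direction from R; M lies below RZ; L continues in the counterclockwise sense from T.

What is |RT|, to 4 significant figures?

49.62

R is at the origin; RZ is horizontal with |RZ| = 37.4 and Z on the −x side, so Z = (-37.40, 0.000). Since A1 is tangent to RZ there, MZ ⟂ RZ, so M = Z + (0, -10.8) = (-37.40, -10.80). On A1, Z sits at bearing 90° from M; a 97° counterclockwise sweep puts T at bearing 187°, so T = M + 10.8·(cos 187°, sin 187°) = (-48.12, -12.12). Then |RT| = |T − R| = 49.62.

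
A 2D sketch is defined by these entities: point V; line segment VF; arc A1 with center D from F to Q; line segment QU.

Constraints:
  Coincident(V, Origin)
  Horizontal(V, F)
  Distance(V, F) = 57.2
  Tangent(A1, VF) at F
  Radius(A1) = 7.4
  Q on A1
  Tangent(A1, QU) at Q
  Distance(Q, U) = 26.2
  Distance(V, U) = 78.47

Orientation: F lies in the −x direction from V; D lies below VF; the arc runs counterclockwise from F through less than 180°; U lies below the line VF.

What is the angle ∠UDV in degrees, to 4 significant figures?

131.7°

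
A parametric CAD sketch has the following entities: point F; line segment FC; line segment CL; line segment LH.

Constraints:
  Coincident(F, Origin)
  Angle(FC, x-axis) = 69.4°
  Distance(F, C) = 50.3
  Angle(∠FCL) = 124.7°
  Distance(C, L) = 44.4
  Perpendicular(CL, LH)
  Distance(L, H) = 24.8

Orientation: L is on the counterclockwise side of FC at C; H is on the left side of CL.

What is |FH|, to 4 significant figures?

74.89

F is at the origin; FC runs at 69.4° with length 50.3, so C = 50.3·(cos 69.4°, sin 69.4°) = (17.70, 47.08). ∠FCL = 124.7°, so CL runs at 69.4° + (180° − 124.7°) = 124.7° from the x-axis; with |CL| = 44.4, L = C + 44.4·(cos 124.7°, sin 124.7°) = (-7.578, 83.59). CL is perpendicular to LH; with |LH| = 24.8 on the left of CL, H = L + 24.8·(-0.8221, -0.5693) = (-27.97, 69.47). Then |FH| = |H − F| = 74.89.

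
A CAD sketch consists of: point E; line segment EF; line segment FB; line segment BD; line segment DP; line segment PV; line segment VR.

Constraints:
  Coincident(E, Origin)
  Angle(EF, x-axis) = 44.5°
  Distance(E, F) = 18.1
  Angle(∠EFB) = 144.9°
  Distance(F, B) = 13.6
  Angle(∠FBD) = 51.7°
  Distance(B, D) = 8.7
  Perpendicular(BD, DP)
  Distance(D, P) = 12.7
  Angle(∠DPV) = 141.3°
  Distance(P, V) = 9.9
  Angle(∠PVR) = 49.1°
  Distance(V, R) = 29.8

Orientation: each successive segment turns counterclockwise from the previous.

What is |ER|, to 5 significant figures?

37.841

E is at the origin; EF runs at 44.5° with length 18.1, so F = (12.910, 12.686). ∠EFB = 144.9° gives FB at 79.600° from the x-axis; with |FB| = 13.6, B = (15.365, 26.063). ∠FBD = 51.7° gives BD at -152.10° from the x-axis; with |BD| = 8.7, D = (7.6761, 21.992). The perpendicularity gives DP at right angles to BD, so DP runs at -62.100°; with |DP| = 12.7, P = (13.619, 10.768). ∠DPV = 141.3° gives PV at -23.400° from the x-axis; with |PV| = 9.9, V = (22.705, 6.8365). ∠PVR = 49.1° gives VR at 107.50° from the x-axis; with |VR| = 29.8, R = (13.744, 35.257). Then |ER| = |R − E| = 37.841.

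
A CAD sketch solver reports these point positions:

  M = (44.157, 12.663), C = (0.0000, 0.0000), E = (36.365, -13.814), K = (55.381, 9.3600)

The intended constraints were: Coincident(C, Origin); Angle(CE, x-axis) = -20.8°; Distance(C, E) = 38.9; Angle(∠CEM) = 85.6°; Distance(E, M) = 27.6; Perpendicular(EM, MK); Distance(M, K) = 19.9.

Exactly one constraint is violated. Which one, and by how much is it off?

Distance(M, K) = 19.9 — off by 8.20.

C = (0.00, 0.00) ✓; CE at -20.80° ✓; |CE| = 38.90 ✓; ∠CEM = 85.60° ✓; |EM| = 27.60 ✓; ∠(EM, MK) = 90.00° ✓; |MK| = 11.70 ✗.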